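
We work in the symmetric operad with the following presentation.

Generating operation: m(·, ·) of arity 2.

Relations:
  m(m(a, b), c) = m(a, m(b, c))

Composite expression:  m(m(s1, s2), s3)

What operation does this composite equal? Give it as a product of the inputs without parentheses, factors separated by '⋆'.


All parenthesizations of m agree; list the s-inputs left to right.
m(s1, s2) linearizes to s1 ⋆ s2
m(m(s1, s2), s3) linearizes to s1 ⋆ s2 ⋆ s3

s1 ⋆ s2 ⋆ s3


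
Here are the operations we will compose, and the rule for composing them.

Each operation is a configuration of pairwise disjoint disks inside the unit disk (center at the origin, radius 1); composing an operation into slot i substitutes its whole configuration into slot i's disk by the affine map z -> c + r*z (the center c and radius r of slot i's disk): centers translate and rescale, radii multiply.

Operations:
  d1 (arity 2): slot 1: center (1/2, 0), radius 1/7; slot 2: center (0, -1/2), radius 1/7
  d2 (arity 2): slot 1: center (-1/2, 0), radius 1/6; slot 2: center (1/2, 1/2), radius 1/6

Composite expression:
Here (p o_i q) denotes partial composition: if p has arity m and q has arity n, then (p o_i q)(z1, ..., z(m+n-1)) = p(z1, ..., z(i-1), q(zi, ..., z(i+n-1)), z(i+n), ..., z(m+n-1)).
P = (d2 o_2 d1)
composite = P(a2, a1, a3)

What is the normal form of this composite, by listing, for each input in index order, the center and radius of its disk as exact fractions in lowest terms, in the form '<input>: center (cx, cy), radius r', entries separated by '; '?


Nesting under d2 composes maps z -> c + r*z down each a-path.
input a2: composing its 1 substitution step yields center (-1/2, 0), radius 1/6
input a1: composing its 2 substitution steps yields center (7/12, 1/2), radius 1/42
input a3: composing its 2 substitution steps yields center (1/2, 5/12), radius 1/42

a1: center (7/12, 1/2), radius 1/42; a2: center (-1/2, 0), radius 1/6; a3: center (1/2, 5/12), radius 1/42


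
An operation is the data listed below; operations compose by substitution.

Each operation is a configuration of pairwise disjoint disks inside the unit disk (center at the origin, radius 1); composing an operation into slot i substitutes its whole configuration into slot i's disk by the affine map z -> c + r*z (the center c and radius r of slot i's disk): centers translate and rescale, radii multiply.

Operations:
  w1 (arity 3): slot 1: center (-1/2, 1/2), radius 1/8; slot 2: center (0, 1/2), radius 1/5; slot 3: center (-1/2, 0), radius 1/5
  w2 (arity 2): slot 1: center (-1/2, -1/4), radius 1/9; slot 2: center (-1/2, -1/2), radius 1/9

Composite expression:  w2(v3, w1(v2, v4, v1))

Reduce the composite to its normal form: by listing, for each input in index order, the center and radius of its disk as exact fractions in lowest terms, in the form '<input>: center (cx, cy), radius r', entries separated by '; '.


v1: center (-5/9, -1/2), radius 1/45; v2: center (-5/9, -4/9), radius 1/72; v3: center (-1/2, -1/4), radius 1/9; v4: center (-1/2, -4/9), radius 1/45

Only the slot chain above each v matters under w2; compose those maps.
tracing v3 down its 1-map path: center (-1/2, -1/4), radius 1/9
tracing v2 down its 2-map path: center (-5/9, -4/9), radius 1/72
tracing v4 down its 2-map path: center (-1/2, -4/9), radius 1/45
tracing v1 down its 2-map path: center (-5/9, -1/2), radius 1/45


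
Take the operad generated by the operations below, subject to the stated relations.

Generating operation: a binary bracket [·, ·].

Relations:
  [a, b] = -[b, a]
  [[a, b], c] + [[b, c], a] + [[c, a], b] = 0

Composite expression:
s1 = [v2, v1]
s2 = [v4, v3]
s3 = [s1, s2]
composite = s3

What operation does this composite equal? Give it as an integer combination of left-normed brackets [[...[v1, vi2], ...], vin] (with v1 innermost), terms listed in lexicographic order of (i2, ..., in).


[[[v1, v2], v3], v4] - [[[v1, v2], v4], v3]

A multilinear Lie element is pinned by v1-initial words (v1 innermost).
Composite bracket: [[v2, v1], [v4, v3]]
Expanding via [a, b] = ab - ba: 8 signed words (2^3 = 8).
Words beginning with v1 determine it all:
  v1v2v3v4 (sign +1) contributes +[[[v1, v2], v3], v4]
  v1v2v4v3 (sign -1) contributes -[[[v1, v2], v4], v3]


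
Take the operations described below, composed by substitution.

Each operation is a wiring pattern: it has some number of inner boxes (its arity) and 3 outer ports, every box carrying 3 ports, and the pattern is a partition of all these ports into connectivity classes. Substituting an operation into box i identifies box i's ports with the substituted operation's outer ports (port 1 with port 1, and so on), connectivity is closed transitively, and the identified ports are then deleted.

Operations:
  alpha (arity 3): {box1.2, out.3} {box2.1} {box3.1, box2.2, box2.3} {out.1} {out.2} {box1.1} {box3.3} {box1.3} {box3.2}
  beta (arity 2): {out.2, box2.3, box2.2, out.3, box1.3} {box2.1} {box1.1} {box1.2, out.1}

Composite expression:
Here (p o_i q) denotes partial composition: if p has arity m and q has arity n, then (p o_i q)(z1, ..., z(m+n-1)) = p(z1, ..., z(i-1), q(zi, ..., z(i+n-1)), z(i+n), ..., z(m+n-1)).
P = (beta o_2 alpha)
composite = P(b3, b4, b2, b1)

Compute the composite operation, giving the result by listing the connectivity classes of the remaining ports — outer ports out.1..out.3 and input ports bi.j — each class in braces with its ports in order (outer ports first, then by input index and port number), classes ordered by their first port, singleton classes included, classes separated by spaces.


{out.1, b3.2} {out.2, out.3, b3.3, b4.2} {b1.1, b2.2, b2.3} {b1.2} {b1.3} {b2.1} {b3.1} {b4.1} {b4.3}


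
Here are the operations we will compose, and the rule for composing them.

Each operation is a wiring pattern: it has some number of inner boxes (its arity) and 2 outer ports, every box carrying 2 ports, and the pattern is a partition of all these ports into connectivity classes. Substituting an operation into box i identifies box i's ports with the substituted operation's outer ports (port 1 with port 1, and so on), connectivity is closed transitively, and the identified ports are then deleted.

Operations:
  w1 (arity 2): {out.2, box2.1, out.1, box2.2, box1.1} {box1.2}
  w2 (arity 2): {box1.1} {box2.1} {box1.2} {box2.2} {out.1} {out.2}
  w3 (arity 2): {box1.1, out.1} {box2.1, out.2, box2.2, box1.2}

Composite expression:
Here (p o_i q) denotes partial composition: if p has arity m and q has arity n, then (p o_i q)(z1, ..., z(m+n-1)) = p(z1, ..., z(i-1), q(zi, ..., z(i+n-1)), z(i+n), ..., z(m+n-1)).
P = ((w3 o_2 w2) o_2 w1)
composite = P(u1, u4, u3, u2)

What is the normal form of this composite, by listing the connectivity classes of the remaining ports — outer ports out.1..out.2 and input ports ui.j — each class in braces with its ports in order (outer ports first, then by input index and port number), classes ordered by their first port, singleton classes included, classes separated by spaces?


{out.1, u1.1} {out.2, u1.2} {u2.1} {u2.2} {u3.1, u3.2, u4.1} {u4.2}


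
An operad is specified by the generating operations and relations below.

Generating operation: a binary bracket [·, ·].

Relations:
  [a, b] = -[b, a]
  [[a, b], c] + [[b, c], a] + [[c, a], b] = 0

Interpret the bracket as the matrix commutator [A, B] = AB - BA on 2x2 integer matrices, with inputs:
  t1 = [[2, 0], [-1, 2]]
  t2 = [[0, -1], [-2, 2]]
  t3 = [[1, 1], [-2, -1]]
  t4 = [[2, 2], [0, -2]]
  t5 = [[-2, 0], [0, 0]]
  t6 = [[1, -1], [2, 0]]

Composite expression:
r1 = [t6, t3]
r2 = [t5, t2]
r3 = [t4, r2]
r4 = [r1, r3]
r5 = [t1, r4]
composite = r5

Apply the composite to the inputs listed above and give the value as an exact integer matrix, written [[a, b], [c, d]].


[t6, t3] = [[0, 3], [6, 0]]
[t5, t2] = [[0, 2], [-4, 0]]
[t4, [t5, t2]] = [[-8, 8], [16, 8]]
[[t6, t3], [t4, [t5, t2]]] = [[0, 48], [-96, 0]]
[t1, [[t6, t3], [t4, [t5, t2]]]] = [[48, 0], [0, -48]]

[[48, 0], [0, -48]]


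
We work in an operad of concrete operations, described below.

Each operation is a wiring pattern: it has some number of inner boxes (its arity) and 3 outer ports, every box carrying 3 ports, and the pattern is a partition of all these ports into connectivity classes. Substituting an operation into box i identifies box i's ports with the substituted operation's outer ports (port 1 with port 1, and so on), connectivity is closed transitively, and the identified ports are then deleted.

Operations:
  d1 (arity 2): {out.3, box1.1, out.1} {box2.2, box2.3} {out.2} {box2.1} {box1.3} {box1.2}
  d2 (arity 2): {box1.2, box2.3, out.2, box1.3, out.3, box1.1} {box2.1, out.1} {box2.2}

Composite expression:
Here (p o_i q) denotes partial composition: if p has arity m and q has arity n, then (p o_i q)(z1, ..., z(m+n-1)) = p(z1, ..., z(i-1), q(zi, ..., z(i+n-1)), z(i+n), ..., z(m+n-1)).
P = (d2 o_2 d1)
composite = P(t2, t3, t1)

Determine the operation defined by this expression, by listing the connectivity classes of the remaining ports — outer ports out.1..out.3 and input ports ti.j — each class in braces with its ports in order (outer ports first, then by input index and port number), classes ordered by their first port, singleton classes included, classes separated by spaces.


After gluing at d2, chains via deleted ports link the t-ports.
composing d1 on (t3, t1), with out.j its own outer ports: {out.1, out.3, t3.1} {out.2} {t1.1} {t1.2, t1.3} {t3.2} {t3.3}
composing d2 on (t2, t3, t1), with out.j its own outer ports: {out.1, out.2, out.3, t2.1, t2.2, t2.3, t3.1} {t1.1} {t1.2, t1.3} {t3.2} {t3.3}

{out.1, out.2, out.3, t2.1, t2.2, t2.3, t3.1} {t1.1} {t1.2, t1.3} {t3.2} {t3.3}


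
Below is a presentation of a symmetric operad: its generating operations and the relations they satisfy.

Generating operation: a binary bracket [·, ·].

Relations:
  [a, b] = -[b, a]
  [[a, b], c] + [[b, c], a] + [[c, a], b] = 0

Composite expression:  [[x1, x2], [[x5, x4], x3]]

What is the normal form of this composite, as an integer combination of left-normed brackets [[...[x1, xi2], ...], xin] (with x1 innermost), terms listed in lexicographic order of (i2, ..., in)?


[[[[x1, x2], x3], x4], x5] - [[[[x1, x2], x3], x5], x4] - [[[[x1, x2], x4], x5], x3] + [[[[x1, x2], x5], x4], x3]

Antisymmetry and Jacobi reduce to x1-anchored left-normed brackets.
Composite bracket: [[x1, x2], [[x5, x4], x3]]
Under [a, b] = ab - ba we get 16 signed associative words (2^4 = 16).
Coefficients come from the x1-initial words:
  sign of x1x2x3x4x5 is +1, so it contributes +[[[[x1, x2], x3], x4], x5]
  sign of x1x2x3x5x4 is -1, so it contributes -[[[[x1, x2], x3], x5], x4]
  sign of x1x2x4x5x3 is -1, so it contributes -[[[[x1, x2], x4], x5], x3]
  sign of x1x2x5x4x3 is +1, so it contributes +[[[[x1, x2], x5], x4], x3]


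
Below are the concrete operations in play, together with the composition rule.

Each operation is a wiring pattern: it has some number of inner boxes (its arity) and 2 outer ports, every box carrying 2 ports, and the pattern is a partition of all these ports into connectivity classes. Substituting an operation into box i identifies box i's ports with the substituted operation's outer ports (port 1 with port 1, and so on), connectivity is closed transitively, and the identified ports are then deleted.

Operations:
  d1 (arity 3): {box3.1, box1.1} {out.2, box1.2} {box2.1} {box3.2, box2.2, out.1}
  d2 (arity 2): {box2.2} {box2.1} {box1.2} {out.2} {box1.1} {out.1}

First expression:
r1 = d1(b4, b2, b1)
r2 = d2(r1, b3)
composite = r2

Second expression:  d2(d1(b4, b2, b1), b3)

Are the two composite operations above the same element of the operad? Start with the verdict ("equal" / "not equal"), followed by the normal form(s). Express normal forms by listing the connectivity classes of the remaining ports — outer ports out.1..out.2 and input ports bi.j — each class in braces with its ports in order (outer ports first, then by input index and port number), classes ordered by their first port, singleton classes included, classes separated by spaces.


equal; the common form is {out.1} {out.2} {b1.1, b4.1} {b1.2, b2.2} {b2.1} {b3.1} {b3.2} {b4.2}

The first expression reduces to {out.1} {out.2} {b1.1, b4.1} {b1.2, b2.2} {b2.1} {b3.1} {b3.2} {b4.2}
The second expression reduces to {out.1} {out.2} {b1.1, b4.1} {b1.2, b2.2} {b2.1} {b3.1} {b3.2} {b4.2}
Identical normal forms: equal.


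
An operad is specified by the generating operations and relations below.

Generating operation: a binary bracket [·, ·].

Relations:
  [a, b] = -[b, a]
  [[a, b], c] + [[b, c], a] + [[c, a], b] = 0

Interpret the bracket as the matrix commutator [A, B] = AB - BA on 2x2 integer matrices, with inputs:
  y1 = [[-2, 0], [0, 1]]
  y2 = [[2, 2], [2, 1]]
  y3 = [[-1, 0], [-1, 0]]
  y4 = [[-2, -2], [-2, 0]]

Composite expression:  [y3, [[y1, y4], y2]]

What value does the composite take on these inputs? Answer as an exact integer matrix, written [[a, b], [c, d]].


[[-6, 6], [-54, 6]]

[y1, y4] = [[0, 6], [-6, 0]]
[[y1, y4], y2] = [[24, -6], [-6, -24]]
[y3, [[y1, y4], y2]] = [[-6, 6], [-54, 6]]


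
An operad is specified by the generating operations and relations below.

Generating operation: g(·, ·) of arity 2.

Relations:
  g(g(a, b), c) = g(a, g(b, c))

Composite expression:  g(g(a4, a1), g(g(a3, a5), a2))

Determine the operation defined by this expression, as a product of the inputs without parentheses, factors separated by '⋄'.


a4 ⋄ a1 ⋄ a3 ⋄ a5 ⋄ a2


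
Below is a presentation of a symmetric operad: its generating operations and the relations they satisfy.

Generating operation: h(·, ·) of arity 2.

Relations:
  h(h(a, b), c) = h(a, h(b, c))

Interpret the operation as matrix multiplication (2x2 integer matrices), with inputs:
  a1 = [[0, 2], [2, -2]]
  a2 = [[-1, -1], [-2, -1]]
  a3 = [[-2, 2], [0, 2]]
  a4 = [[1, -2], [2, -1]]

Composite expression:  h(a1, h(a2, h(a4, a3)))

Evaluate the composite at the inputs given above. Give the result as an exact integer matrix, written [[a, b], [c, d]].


[[16, 4], [-4, -4]]

h(a4, a3) = [[-2, -2], [-4, 2]]
h(a2, h(a4, a3)) = [[6, 0], [8, 2]]
h(a1, h(a2, h(a4, a3))) = [[16, 4], [-4, -4]]


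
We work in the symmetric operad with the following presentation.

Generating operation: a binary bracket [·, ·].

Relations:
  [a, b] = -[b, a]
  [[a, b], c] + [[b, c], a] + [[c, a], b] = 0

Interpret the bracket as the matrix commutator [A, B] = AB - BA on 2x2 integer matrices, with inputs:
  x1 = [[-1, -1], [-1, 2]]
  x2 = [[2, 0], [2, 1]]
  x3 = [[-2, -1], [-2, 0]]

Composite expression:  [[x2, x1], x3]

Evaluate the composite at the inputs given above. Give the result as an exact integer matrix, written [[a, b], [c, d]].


[[-3, -6], [18, 3]]

[x2, x1] = [[2, -1], [-5, -2]]
[[x2, x1], x3] = [[-3, -6], [18, 3]]


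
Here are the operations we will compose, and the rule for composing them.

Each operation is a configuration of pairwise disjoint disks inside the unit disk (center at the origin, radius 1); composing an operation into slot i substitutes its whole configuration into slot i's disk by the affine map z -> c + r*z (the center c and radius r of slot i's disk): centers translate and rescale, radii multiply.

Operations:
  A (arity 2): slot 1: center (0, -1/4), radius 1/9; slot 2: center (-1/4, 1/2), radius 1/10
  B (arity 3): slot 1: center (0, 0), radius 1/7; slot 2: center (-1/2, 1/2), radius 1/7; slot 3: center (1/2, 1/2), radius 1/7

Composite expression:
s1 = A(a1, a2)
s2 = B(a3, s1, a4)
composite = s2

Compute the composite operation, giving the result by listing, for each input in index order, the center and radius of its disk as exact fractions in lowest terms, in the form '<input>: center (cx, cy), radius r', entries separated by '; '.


a1: center (-1/2, 13/28), radius 1/63; a2: center (-15/28, 4/7), radius 1/70; a3: center (0, 0), radius 1/7; a4: center (1/2, 1/2), radius 1/7

Only the slot chain above each a matters under B; compose those maps.
input a3: applying the 1 nested substitution gives center (0, 0), radius 1/7
input a1: applying the 2 nested substitutions gives center (-1/2, 13/28), radius 1/63
input a2: applying the 2 nested substitutions gives center (-15/28, 4/7), radius 1/70
input a4: applying the 1 nested substitution gives center (1/2, 1/2), radius 1/7


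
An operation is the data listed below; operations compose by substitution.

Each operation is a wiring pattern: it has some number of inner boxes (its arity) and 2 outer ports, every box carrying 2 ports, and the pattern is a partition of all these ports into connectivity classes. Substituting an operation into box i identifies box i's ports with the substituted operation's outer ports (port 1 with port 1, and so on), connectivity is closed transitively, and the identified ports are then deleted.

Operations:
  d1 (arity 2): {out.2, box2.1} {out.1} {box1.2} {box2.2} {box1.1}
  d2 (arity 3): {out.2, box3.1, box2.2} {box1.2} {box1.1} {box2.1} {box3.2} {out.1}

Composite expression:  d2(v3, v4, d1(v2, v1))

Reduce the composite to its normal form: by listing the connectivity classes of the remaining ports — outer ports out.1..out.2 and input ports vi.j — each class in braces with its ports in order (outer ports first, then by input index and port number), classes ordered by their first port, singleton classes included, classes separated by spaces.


{out.1} {out.2, v4.2} {v1.1} {v1.2} {v2.1} {v2.2} {v3.1} {v3.2} {v4.1}

Substituting into d2 glues patterns; closure does the rest.
through d1, on inputs (v2, v1): {out.1} {out.2, v1.1} {v1.2} {v2.1} {v2.2} (out.j = stage outer ports)
through d2, on inputs (v3, v4, v2, v1): {out.1} {out.2, v4.2} {v1.1} {v1.2} {v2.1} {v2.2} {v3.1} {v3.2} {v4.1} (out.j = stage outer ports)


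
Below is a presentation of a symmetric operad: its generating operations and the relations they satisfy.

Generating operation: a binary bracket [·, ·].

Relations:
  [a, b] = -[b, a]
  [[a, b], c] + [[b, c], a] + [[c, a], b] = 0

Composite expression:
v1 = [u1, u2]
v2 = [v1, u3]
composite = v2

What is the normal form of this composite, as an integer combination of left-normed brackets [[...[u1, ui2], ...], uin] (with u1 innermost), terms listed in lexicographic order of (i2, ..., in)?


Skip Jacobi rewriting: expand, keep u1-initial words, read off terms.
Composite bracket: [[u1, u2], u3]
Each bracket splits as ab - ba, giving 4 signed words (2^2 = 4).
Collect the words opening with u1:
  the word u1u2u3 carries sign +1 and contributes +[[u1, u2], u3]

[[u1, u2], u3]


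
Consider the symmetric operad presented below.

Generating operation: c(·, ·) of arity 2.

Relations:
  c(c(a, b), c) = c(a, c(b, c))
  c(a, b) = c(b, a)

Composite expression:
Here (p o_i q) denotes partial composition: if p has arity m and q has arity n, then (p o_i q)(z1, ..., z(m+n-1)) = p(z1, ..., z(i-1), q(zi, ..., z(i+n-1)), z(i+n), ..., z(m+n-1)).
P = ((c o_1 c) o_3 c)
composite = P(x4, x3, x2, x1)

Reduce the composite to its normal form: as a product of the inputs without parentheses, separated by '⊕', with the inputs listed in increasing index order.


Both nesting and order wash out for c; what remains is which x's occur.
c(x4, x3) linearizes to x4 ⊕ x3
c(x2, x1) linearizes to x2 ⊕ x1
c(c(x4, x3), c(x2, x1)) linearizes to x4 ⊕ x3 ⊕ x2 ⊕ x1
sorting the factors by input index: x1 ⊕ x2 ⊕ x3 ⊕ x4

x1 ⊕ x2 ⊕ x3 ⊕ x4


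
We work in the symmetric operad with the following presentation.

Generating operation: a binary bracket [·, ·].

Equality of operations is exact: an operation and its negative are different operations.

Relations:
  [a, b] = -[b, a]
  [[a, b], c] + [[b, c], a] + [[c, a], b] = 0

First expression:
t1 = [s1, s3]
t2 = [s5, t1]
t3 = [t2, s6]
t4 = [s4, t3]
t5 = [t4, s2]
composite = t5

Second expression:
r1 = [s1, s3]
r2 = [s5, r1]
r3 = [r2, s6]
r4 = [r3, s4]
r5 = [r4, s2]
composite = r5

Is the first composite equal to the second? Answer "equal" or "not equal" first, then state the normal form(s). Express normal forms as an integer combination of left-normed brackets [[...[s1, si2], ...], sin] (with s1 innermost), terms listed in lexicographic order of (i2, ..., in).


In normal form, the first expression is [[[[[s1, s3], s5], s6], s4], s2]
In normal form, the second expression is -[[[[[s1, s3], s5], s6], s4], s2]
The forms do not match — not equal.

not equal — first [[[[[s1, s3], s5], s6], s4], s2], second -[[[[[s1, s3], s5], s6], s4], s2]


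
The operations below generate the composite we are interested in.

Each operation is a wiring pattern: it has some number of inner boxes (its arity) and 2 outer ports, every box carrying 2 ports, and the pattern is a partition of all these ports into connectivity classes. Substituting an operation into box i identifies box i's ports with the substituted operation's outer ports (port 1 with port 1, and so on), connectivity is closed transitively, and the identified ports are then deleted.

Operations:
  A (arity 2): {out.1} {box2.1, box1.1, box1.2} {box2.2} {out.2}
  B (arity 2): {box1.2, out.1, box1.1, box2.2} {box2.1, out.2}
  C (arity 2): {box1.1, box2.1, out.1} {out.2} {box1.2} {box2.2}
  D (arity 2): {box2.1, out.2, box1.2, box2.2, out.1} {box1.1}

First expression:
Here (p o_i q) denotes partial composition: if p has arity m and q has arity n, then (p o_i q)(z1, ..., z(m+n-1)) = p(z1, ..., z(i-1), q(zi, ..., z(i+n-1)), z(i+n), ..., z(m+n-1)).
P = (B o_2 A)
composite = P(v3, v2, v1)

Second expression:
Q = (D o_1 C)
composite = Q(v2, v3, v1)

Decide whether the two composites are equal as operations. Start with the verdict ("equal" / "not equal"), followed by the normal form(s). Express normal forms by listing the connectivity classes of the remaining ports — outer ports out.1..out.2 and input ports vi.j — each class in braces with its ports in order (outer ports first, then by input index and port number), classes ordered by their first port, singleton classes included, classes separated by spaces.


not equal: they reduce to {out.1, v3.1, v3.2} {out.2} {v1.1, v2.1, v2.2} {v1.2} and {out.1, out.2, v1.1, v1.2} {v2.1, v3.1} {v2.2} {v3.2}

Normal form of the first expression: {out.1, v3.1, v3.2} {out.2} {v1.1, v2.1, v2.2} {v1.2}
Normal form of the second expression: {out.1, out.2, v1.1, v1.2} {v2.1, v3.1} {v2.2} {v3.2}
They disagree, so not equal.


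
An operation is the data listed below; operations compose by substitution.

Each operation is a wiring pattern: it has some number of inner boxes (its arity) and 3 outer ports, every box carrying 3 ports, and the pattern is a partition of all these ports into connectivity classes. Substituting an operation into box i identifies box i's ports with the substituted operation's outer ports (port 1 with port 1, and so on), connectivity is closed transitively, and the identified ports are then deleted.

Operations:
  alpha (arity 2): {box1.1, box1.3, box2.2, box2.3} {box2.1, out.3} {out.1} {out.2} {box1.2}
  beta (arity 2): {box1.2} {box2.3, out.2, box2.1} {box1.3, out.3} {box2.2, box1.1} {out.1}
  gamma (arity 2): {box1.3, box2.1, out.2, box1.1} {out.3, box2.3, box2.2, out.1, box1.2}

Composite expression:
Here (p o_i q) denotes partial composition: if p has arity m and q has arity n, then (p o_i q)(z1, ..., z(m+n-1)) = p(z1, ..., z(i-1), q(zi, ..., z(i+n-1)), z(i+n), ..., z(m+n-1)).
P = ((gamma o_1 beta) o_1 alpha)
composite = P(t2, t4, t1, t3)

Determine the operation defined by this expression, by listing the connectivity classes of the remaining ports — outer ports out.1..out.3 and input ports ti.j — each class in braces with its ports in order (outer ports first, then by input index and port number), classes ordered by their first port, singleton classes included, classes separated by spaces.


Two ports join when wires chain via gamma-identified ports.
stage alpha: inputs (t2, t4), connectivity {out.1} {out.2} {out.3, t4.1} {t2.1, t2.3, t4.2, t4.3} {t2.2}, out.j its boundary
stage beta: inputs (t2, t4, t1), connectivity {out.1} {out.2, t1.1, t1.3} {out.3, t4.1} {t1.2} {t2.1, t2.3, t4.2, t4.3} {t2.2}, out.j its boundary
stage gamma: inputs (t2, t4, t1, t3), connectivity {out.1, out.3, t1.1, t1.3, t3.2, t3.3} {out.2, t3.1, t4.1} {t1.2} {t2.1, t2.3, t4.2, t4.3} {t2.2}, out.j its boundary

{out.1, out.3, t1.1, t1.3, t3.2, t3.3} {out.2, t3.1, t4.1} {t1.2} {t2.1, t2.3, t4.2, t4.3} {t2.2}


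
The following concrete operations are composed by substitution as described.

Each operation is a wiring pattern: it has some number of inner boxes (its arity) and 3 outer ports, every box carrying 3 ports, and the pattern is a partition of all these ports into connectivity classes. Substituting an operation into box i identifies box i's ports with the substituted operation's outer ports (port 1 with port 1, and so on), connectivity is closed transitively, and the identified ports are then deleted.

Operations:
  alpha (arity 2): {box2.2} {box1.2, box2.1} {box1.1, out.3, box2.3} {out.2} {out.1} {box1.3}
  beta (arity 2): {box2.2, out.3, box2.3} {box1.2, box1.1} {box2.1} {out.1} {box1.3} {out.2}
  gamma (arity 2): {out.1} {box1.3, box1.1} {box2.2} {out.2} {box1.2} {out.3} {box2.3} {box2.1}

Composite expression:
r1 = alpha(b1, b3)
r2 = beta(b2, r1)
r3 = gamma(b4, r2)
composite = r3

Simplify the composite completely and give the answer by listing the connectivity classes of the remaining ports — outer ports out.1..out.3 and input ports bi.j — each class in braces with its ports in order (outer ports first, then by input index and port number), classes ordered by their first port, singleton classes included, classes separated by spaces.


{out.1} {out.2} {out.3} {b1.1, b3.3} {b1.2, b3.1} {b1.3} {b2.1, b2.2} {b2.3} {b3.2} {b4.1, b4.3} {b4.2}

Reachability decides: close wires over gamma-identified ports.
composing alpha on (b1, b3), with out.j its own outer ports: {out.1} {out.2} {out.3, b1.1, b3.3} {b1.2, b3.1} {b1.3} {b3.2}
composing beta on (b2, b1, b3), with out.j its own outer ports: {out.1} {out.2} {out.3, b1.1, b3.3} {b1.2, b3.1} {b1.3} {b2.1, b2.2} {b2.3} {b3.2}
composing gamma on (b4, b2, b1, b3), with out.j its own outer ports: {out.1} {out.2} {out.3} {b1.1, b3.3} {b1.2, b3.1} {b1.3} {b2.1, b2.2} {b2.3} {b3.2} {b4.1, b4.3} {b4.2}


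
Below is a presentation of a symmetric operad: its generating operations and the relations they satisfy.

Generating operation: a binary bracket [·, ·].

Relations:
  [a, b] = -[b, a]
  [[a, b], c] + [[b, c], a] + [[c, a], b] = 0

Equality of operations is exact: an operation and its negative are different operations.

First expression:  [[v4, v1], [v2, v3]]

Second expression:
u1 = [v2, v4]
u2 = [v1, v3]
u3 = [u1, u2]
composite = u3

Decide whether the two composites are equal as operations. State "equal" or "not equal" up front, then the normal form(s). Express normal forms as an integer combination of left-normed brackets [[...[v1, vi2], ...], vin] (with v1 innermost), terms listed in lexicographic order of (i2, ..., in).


Reducing the first expression gives -[[[v1, v4], v2], v3] + [[[v1, v4], v3], v2]
Reducing the second expression gives -[[[v1, v3], v2], v4] + [[[v1, v3], v4], v2]
Different reductions; not equal.

not equal; first: -[[[v1, v4], v2], v3] + [[[v1, v4], v3], v2]; second: -[[[v1, v3], v2], v4] + [[[v1, v3], v4], v2]


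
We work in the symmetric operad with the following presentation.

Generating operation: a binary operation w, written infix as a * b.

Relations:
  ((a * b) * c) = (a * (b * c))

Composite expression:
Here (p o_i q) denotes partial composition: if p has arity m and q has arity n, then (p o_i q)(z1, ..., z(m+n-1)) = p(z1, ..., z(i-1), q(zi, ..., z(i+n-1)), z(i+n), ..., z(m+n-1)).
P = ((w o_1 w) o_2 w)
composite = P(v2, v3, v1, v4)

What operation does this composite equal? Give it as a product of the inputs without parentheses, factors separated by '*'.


v2 * v3 * v1 * v4

The w-tree's shape is irrelevant; the v-reading-order decides.
(v3 * v1) unparenthesizes to v3 * v1
(v2 * (v3 * v1)) unparenthesizes to v2 * v3 * v1
((v2 * (v3 * v1)) * v4) unparenthesizes to v2 * v3 * v1 * v4


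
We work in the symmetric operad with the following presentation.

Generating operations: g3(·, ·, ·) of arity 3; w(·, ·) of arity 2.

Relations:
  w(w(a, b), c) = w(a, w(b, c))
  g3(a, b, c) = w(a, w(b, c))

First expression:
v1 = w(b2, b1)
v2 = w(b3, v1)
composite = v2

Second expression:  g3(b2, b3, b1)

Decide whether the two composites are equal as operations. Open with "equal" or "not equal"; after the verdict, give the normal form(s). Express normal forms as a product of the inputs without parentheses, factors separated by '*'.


Reducing the first expression gives b3 * b2 * b1
Reducing the second expression gives b2 * b3 * b1
No match — not equal.

not equal; the first gives b3 * b2 * b1 and the second b2 * b3 * b1


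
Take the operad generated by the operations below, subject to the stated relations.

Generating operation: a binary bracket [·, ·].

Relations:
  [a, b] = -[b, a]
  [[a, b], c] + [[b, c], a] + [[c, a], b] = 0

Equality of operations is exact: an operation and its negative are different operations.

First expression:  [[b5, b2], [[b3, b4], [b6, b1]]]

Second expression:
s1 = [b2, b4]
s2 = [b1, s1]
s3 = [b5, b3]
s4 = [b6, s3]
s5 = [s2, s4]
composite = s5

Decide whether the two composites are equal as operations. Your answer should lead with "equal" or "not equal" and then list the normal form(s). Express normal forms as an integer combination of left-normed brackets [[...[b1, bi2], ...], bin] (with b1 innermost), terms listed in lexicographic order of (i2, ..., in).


not equal: they reduce to [[[[[b1, b6], b3], b4], b2], b5] - [[[[[b1, b6], b3], b4], b5], b2] - [[[[[b1, b6], b4], b3], b2], b5] + [[[[[b1, b6], b4], b3], b5], b2] and [[[[[b1, b2], b4], b3], b5], b6] - [[[[[b1, b2], b4], b5], b3], b6] - [[[[[b1, b2], b4], b6], b3], b5] + [[[[[b1, b2], b4], b6], b5], b3] - [[[[[b1, b4], b2], b3], b5], b6] + [[[[[b1, b4], b2], b5], b3], b6] + [[[[[b1, b4], b2], b6], b3], b5] - [[[[[b1, b4], b2], b6], b5], b3]

In normal form, the first expression is [[[[[b1, b6], b3], b4], b2], b5] - [[[[[b1, b6], b3], b4], b5], b2] - [[[[[b1, b6], b4], b3], b2], b5] + [[[[[b1, b6], b4], b3], b5], b2]
In normal form, the second expression is [[[[[b1, b2], b4], b3], b5], b6] - [[[[[b1, b2], b4], b5], b3], b6] - [[[[[b1, b2], b4], b6], b3], b5] + [[[[[b1, b2], b4], b6], b5], b3] - [[[[[b1, b4], b2], b3], b5], b6] + [[[[[b1, b4], b2], b5], b3], b6] + [[[[[b1, b4], b2], b6], b3], b5] - [[[[[b1, b4], b2], b6], b5], b3]
Distinct normal forms: not equal.


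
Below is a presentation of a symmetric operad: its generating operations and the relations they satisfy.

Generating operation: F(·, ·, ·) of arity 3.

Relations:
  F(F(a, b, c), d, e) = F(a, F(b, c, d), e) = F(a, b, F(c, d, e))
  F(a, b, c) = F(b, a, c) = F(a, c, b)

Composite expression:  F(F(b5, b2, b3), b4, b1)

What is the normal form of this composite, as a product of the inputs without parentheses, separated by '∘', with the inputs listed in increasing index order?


Any arrangement under F is one operation, so sort the b-inputs.
F(b5, b2, b3) reduces to b5 ∘ b2 ∘ b3
F(F(b5, b2, b3), b4, b1) reduces to b5 ∘ b2 ∘ b3 ∘ b4 ∘ b1
sorting the factors by input index: b1 ∘ b2 ∘ b3 ∘ b4 ∘ b5

b1 ∘ b2 ∘ b3 ∘ b4 ∘ b5


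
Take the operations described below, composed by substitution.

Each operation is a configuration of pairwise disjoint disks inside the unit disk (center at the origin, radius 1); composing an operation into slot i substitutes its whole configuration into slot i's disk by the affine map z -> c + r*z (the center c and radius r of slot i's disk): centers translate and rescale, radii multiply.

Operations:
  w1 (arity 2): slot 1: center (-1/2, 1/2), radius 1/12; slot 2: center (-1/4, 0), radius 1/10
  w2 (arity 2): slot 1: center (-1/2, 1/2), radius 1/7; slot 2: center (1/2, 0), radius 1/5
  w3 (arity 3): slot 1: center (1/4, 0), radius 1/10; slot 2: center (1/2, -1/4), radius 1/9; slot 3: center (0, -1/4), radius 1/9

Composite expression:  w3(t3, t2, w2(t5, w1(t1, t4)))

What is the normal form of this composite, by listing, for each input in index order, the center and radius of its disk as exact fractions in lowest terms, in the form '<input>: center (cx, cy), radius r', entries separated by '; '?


Each t-disk chains the slot maps above it in w3; radii multiply.
for t3, the 1-step affine chain lands on center (1/4, 0), radius 1/10
for t2, the 1-step affine chain lands on center (1/2, -1/4), radius 1/9
for t5, the 2-step affine chain lands on center (-1/18, -7/36), radius 1/63
for t1, the 3-step affine chain lands on center (2/45, -43/180), radius 1/540
for t4, the 3-step affine chain lands on center (1/20, -1/4), radius 1/450

t1: center (2/45, -43/180), radius 1/540; t2: center (1/2, -1/4), radius 1/9; t3: center (1/4, 0), radius 1/10; t4: center (1/20, -1/4), radius 1/450; t5: center (-1/18, -7/36), radius 1/63


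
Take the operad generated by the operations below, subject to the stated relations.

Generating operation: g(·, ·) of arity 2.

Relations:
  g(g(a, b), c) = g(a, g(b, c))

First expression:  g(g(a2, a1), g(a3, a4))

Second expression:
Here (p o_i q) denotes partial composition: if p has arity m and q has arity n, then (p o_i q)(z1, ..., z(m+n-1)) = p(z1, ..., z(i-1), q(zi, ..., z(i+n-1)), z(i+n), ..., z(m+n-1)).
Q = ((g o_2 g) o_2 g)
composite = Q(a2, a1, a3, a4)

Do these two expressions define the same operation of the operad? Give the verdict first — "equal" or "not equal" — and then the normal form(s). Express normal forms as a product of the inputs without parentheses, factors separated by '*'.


equal; the common form is a2 * a1 * a3 * a4

Reducing the first expression gives a2 * a1 * a3 * a4
Reducing the second expression gives a2 * a1 * a3 * a4
One common form — equal.


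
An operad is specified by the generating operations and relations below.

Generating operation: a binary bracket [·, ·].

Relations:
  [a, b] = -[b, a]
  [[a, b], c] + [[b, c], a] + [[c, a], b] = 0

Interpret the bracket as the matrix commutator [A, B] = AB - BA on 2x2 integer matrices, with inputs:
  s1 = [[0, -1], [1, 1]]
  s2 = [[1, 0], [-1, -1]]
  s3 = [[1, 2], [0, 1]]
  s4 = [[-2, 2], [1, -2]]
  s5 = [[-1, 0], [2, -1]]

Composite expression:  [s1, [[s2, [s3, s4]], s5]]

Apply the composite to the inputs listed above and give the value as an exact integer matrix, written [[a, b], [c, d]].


[[0, 0], [0, 0]]


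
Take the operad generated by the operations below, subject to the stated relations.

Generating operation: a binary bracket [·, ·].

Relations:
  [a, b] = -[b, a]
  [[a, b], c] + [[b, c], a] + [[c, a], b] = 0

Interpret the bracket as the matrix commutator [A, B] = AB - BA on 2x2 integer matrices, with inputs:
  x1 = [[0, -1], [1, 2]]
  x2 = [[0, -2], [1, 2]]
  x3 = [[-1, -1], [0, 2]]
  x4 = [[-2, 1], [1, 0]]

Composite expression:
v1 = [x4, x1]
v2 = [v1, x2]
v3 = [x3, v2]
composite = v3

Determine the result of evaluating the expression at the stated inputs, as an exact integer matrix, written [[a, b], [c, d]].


[[4, 8], [-12, -4]]

[x4, x1] = [[2, 4], [0, -2]]
[[x4, x1], x2] = [[4, 0], [-4, -4]]
[x3, [[x4, x1], x2]] = [[4, 8], [-12, -4]]


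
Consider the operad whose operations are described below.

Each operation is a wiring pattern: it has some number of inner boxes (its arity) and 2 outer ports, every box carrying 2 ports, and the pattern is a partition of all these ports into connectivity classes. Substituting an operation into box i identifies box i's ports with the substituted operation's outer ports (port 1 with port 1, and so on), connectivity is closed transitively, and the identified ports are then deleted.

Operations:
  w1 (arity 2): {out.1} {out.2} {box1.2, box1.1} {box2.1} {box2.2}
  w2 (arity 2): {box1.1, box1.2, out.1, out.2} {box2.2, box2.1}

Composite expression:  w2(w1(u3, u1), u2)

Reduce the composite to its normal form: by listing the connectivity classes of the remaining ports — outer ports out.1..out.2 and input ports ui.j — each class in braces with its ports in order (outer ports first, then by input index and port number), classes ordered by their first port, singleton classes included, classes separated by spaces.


After gluing at w2, chains via deleted ports link the u-ports.
through w1, on inputs (u3, u1): {out.1} {out.2} {u1.1} {u1.2} {u3.1, u3.2} (out.j = stage outer ports)
through w2, on inputs (u3, u1, u2): {out.1, out.2} {u1.1} {u1.2} {u2.1, u2.2} {u3.1, u3.2} (out.j = stage outer ports)

{out.1, out.2} {u1.1} {u1.2} {u2.1, u2.2} {u3.1, u3.2}


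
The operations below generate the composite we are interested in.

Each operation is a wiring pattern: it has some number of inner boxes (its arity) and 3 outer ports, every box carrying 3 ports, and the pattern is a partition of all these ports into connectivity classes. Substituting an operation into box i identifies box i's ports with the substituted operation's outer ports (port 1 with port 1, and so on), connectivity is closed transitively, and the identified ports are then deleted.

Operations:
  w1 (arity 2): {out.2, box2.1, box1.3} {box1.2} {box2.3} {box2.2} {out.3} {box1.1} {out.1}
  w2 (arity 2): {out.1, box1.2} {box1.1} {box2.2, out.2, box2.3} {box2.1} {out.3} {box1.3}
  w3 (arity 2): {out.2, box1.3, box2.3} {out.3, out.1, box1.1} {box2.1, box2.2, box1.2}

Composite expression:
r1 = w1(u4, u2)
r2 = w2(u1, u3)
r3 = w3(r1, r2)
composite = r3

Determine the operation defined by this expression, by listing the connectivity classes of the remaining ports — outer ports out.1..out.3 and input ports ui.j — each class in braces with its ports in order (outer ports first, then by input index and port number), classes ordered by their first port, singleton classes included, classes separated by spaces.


{out.1, out.3} {out.2} {u1.1} {u1.2, u2.1, u3.2, u3.3, u4.3} {u1.3} {u2.2} {u2.3} {u3.1} {u4.1} {u4.2}

Treat the ports identified at w3 as solder joints: merge, then drop.
through w1, on inputs (u4, u2): {out.1} {out.2, u2.1, u4.3} {out.3} {u2.2} {u2.3} {u4.1} {u4.2} (out.j = stage outer ports)
through w2, on inputs (u1, u3): {out.1, u1.2} {out.2, u3.2, u3.3} {out.3} {u1.1} {u1.3} {u3.1} (out.j = stage outer ports)
through w3, on inputs (u4, u2, u1, u3): {out.1, out.3} {out.2} {u1.1} {u1.2, u2.1, u3.2, u3.3, u4.3} {u1.3} {u2.2} {u2.3} {u3.1} {u4.1} {u4.2} (out.j = stage outer ports)


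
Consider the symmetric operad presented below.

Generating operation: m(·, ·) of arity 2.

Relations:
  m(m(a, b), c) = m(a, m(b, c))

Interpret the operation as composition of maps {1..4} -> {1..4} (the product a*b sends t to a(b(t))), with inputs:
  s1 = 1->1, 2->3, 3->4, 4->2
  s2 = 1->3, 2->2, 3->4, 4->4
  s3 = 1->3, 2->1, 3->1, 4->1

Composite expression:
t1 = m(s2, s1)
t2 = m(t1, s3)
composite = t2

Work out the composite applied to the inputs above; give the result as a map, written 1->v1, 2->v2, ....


1->4, 2->3, 3->3, 4->3

m(s2, s1) = 1->3, 2->4, 3->4, 4->2
m(m(s2, s1), s3) = 1->4, 2->3, 3->3, 4->3


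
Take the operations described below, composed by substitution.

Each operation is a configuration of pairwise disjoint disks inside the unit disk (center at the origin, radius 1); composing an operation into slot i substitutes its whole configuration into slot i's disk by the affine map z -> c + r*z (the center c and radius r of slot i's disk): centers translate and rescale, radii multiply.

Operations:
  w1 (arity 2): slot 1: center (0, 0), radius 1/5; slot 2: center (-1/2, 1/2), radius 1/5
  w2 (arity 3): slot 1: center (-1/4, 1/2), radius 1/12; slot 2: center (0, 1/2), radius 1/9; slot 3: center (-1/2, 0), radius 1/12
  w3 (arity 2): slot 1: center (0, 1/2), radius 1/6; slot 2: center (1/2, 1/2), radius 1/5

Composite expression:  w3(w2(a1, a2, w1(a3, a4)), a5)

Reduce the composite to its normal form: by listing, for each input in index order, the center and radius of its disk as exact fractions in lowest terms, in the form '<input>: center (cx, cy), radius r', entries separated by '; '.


Only the slot chain above each a matters under w3; compose those maps.
input a1: applying the 2 nested substitutions gives center (-1/24, 7/12), radius 1/72
input a2: applying the 2 nested substitutions gives center (0, 7/12), radius 1/54
input a3: applying the 3 nested substitutions gives center (-1/12, 1/2), radius 1/360
input a4: applying the 3 nested substitutions gives center (-13/144, 73/144), radius 1/360
input a5: applying the 1 nested substitution gives center (1/2, 1/2), radius 1/5

a1: center (-1/24, 7/12), radius 1/72; a2: center (0, 7/12), radius 1/54; a3: center (-1/12, 1/2), radius 1/360; a4: center (-13/144, 73/144), radius 1/360; a5: center (1/2, 1/2), radius 1/5
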